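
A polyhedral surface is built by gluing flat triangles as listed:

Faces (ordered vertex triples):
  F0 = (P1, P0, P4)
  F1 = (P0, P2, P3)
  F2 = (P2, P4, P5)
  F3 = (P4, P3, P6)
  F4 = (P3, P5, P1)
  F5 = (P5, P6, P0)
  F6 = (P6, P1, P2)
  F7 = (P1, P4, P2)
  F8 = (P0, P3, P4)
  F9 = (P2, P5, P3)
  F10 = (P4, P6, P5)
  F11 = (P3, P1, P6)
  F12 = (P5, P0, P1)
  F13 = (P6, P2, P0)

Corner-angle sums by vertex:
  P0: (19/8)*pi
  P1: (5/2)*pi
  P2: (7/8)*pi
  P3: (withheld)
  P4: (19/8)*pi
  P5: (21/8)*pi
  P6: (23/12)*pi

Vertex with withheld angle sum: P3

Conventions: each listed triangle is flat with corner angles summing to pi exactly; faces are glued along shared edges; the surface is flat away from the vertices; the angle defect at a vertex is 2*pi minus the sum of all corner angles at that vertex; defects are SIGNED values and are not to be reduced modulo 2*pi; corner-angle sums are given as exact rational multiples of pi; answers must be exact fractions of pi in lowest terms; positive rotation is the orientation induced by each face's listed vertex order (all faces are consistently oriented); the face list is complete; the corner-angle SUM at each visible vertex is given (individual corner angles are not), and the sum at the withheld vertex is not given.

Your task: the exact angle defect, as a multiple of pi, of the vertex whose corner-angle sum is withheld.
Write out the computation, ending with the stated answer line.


V = 7, E = 21, F = 14; chi = V - E + F = 0
Gauss-Bonnet: total defect = 2*pi*chi = 0; visible defects sum to (-2/3)*pi

Answer: defect(P3) = (2/3)*pi


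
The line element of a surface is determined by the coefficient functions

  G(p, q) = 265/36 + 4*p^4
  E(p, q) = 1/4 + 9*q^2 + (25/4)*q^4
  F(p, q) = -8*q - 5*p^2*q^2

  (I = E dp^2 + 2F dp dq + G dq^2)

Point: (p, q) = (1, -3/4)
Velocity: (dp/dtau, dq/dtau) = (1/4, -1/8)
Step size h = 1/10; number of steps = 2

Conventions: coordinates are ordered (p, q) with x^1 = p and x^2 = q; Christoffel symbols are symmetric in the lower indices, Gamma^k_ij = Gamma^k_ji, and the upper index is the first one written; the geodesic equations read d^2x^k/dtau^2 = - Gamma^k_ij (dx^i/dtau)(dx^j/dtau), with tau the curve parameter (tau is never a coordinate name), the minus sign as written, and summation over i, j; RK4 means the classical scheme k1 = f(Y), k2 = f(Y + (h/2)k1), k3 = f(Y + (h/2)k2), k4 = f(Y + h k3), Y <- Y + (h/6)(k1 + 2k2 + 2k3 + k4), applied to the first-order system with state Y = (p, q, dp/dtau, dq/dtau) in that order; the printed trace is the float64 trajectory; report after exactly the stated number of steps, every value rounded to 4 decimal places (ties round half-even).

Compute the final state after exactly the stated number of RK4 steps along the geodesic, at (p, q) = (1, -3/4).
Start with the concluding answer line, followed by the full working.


Answer: p = 1.0481, q = -0.7743, dp/dtau = 0.2314, dq/dtau = -0.1180

f(Y) = (dp/dtau, dq/dtau, -Gamma^p_ij Y'^i Y'^j, -Gamma^q_ij Y'^i Y'^j) with the Gammas evaluated at the stage position; h = 0.100000; intermediate values shown to 6 dp
step 0: p = 1.0000, q = -0.7500, dp/dtau = 0.2500, dq/dtau = -0.1250
step 1:
  k1: at (p, q) = (1.000000, -0.750000), (dp/dtau, dq/dtau) = (0.250000, -0.125000); Gamma_ppp = -0.280680, Gamma_ppq = -2.230848, Gamma_pqq = -1.329008, Gamma_qpp = 0.641936, Gamma_qpq = 1.330048, Gamma_qqq = 0.372870; k1 = (0.250000, -0.125000, -0.101120, 0.037181)
  k2: at (p, q) = (1.012500, -0.756250), (dp/dtau, dq/dtau) = (0.244944, -0.123141); Gamma_ppp = -0.262355, Gamma_ppq = -2.189458, Gamma_pqq = -1.295491, Gamma_qpp = 0.626045, Gamma_qpq = 1.308406, Gamma_qqq = 0.349331; k2 = (0.244944, -0.123141, -0.096695, 0.036072)
  k3: at (p, q) = (1.012247, -0.756157), (dp/dtau, dq/dtau) = (0.245165, -0.123196); Gamma_ppp = -0.262707, Gamma_ppq = -2.190168, Gamma_pqq = -1.295937, Gamma_qpp = 0.626404, Gamma_qpq = 1.308808, Gamma_qqq = 0.349740; k3 = (0.245165, -0.123196, -0.096842, 0.036102)
  k4: at (p, q) = (1.024517, -0.762320), (dp/dtau, dq/dtau) = (0.240316, -0.121390); Gamma_ppp = -0.245489, Gamma_ppq = -2.150714, Gamma_pqq = -1.264706, Gamma_qpp = 0.611241, Gamma_qpq = 1.288217, Gamma_qqq = 0.327640; k4 = (0.240316, -0.121390, -0.092667, 0.035031)
  Y <- Y + (h/6)(k1 + 2k2 + 2k3 + k4): p = 1.0245, q = -0.7623, dp/dtau = 0.2403, dq/dtau = -0.1214
step 2:
  k1: at (p, q) = (1.024509, -0.762318), (dp/dtau, dq/dtau) = (0.240319, -0.121391); Gamma_ppp = -0.245499, Gamma_ppq = -2.150732, Gamma_pqq = -1.264713, Gamma_qpp = 0.611252, Gamma_qpq = 1.288227, Gamma_qqq = 0.327651; k1 = (0.240319, -0.121391, -0.092670, 0.035032)
  k2: at (p, q) = (1.036525, -0.768387), (dp/dtau, dq/dtau) = (0.235686, -0.119639); Gamma_ppp = -0.229358, Gamma_ppq = -2.113170, Gamma_pqq = -1.235626, Gamma_qpp = 0.596825, Gamma_qpq = 1.268673, Gamma_qqq = 0.306930; k2 = (0.235686, -0.119639, -0.088745, 0.034001)
  k3: at (p, q) = (1.036293, -0.768300), (dp/dtau, dq/dtau) = (0.235882, -0.119691); Gamma_ppp = -0.229654, Gamma_ppq = -2.113789, Gamma_pqq = -1.235995, Gamma_qpp = 0.597135, Gamma_qpq = 1.269019, Gamma_qqq = 0.307276; k3 = (0.235882, -0.119691, -0.088872, 0.034029)
  k4: at (p, q) = (1.048097, -0.774287), (dp/dtau, dq/dtau) = (0.231432, -0.117988); Gamma_ppp = -0.214457, Gamma_ppq = -2.077898, Gamma_pqq = -1.208814, Gamma_qpp = 0.583342, Gamma_qpq = 1.250376, Gamma_qqq = 0.287764; k4 = (0.231432, -0.117988, -0.085164, 0.033036)
  Y <- Y + (h/6)(k1 + 2k2 + 2k3 + k4): p = 1.0481, q = -0.7743, dp/dtau = 0.2314, dq/dtau = -0.1180


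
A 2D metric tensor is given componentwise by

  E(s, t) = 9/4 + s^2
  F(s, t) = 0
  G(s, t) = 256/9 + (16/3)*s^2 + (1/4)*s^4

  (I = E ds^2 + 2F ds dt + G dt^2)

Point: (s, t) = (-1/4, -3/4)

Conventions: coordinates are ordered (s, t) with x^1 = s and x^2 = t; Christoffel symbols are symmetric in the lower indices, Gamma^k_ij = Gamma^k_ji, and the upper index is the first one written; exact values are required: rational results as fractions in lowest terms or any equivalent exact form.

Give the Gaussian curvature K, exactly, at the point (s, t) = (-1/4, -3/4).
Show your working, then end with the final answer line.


E = 37/16, F = 0, G = 265225/9216, EG - F^2 = 9813325/147456 at the point
E_s = -1/2, E_t = 0, F_s = 0, F_t = 0, G_s = -515/192, G_t = 0
E_tt = 0, F_st = 0, G_ss = 521/48
Compute both Brioschi determinants and normalise by (EG - F^2)^2.
M1 = [[-E_tt/2 + F_st - G_ss/2, E_s/2, F_s - E_t/2], [F_t - G_s/2, E, F], [G_t/2, F, G]] = [[-521/96, -1/4, 0], [515/384, 37/16, 0], [0, 0, 265225/9216]]; det M1 = -829358575/2359296
M2 = [[0, E_t/2, G_s/2], [E_t/2, E, F], [G_s/2, F, G]] = [[0, 0, -515/384], [0, 37/16, 0], [-515/384, 0, 265225/9216]]; det M2 = -9813325/2359296
det M1 - det M2 = -136590875/393216; K = -136590875/393216 / (9813325/147456)^2 = -55296/705035

Answer: K = -55296/705035


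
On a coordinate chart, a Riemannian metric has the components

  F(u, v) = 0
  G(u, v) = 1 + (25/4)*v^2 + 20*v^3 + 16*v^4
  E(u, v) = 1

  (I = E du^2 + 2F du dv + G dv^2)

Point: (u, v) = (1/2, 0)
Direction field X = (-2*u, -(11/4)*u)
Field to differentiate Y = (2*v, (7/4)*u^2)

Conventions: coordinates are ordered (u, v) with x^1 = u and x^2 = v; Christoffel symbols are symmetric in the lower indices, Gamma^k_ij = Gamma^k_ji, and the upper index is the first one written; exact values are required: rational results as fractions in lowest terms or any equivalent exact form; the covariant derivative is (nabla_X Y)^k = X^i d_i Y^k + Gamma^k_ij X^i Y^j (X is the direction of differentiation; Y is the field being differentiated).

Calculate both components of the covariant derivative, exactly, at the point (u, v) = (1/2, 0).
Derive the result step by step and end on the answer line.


E = 1, F = 0, G = 1 at the point
E_u = 0, E_v = 0, F_u = 0, F_v = 0, G_u = 0, G_v = 0
EG - F^2 = 1;  g^inv = (1) * [[1, 0], [0, 1]]
first-kind symbols [ij,l] = (1/2)(d_i g_jl + d_j g_il - d_l g_ij): [uu,u] = E_u/2 = 0, [uu,v] = F_u - E_v/2 = 0, [uv,u] = E_v/2 = 0, [uv,v] = G_u/2 = 0, [vv,u] = F_v - G_u/2 = 0, [vv,v] = G_v/2 = 0
Gamma^u_ij = (G*[ij,u] - F*[ij,v])/(EG - F^2), Gamma^v_ij = (E*[ij,v] - F*[ij,u])/(EG - F^2)
Gamma_uuu = 0, Gamma_uuv = 0, Gamma_uvv = 0, Gamma_vuu = 0, Gamma_vuv = 0, Gamma_vvv = 0
X = (-1, -11/8), Y = (0, 7/16) at the point

Answer: (nabla_X Y)^u = -11/4, (nabla_X Y)^v = -7/4


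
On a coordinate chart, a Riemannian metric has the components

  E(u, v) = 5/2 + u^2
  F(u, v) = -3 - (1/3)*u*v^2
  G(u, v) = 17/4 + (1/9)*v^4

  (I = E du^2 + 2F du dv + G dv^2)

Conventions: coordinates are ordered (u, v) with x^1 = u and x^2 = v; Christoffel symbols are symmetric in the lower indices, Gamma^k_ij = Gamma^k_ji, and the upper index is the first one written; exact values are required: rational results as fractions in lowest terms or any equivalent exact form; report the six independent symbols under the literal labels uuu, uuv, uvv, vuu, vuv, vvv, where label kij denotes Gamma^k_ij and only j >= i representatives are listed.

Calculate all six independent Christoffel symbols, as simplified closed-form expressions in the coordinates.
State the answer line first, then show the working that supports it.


Answer: Gamma_uuu = (306*u - 72*v^2)/(306*u^2 - 144*u*v^2 + 20*v^4 + 117), Gamma_uuv = 0, Gamma_uvv = (-204*u*v + 48*v^3)/(306*u^2 - 144*u*v^2 + 20*v^4 + 117), Gamma_vuu = (216*u - 60*v^2)/(306*u^2 - 144*u*v^2 + 20*v^4 + 117), Gamma_vuv = 0, Gamma_vvv = (-144*u*v + 40*v^3)/(306*u^2 - 144*u*v^2 + 20*v^4 + 117)

E = 5/2 + u^2; F = -3 - (1/3)*u*v^2; G = 17/4 + (1/9)*v^4
Gamma^k_ij = (1/2) g^{kl} (d_i g_jl + d_j g_il - d_l g_ij), with g^inv = (1/(EG-F^2)) [[G, -F], [-F, E]]
first partials: E_u = 2*u, E_v = 0, F_u = -(1/3)*v^2, F_v = -(2/3)*u*v, G_u = 0, G_v = (4/9)*v^3
D = EG - F^2 = 13/8 + (17/4)*u^2 - 2*u*v^2 + (5/18)*v^4
expanded: Gamma^u_uu = (G E_u - 2F F_u + F E_v)/(2D), Gamma^u_uv = (G E_v - F G_u)/(2D), Gamma^u_vv = (2G F_v - G G_u - F G_v)/(2D), Gamma^v_uu = (2E F_u - E E_v - F E_u)/(2D), Gamma^v_uv = (E G_u - F E_v)/(2D), Gamma^v_vv = (E G_v - 2F F_v + F G_u)/(2D); substitute and cancel common factors


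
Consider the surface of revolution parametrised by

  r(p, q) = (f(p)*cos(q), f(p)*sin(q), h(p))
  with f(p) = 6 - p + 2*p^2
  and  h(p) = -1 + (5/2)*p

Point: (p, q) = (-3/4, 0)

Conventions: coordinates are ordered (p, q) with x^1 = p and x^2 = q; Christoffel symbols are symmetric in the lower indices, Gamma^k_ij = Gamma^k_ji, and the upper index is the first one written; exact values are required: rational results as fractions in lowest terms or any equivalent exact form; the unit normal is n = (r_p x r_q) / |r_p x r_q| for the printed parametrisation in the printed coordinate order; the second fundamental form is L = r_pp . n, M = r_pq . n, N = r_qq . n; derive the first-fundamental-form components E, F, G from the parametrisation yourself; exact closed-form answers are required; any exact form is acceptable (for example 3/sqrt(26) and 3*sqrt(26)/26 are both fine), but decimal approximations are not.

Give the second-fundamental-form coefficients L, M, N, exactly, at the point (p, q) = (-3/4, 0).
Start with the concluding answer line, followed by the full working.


Answer: L = -20*sqrt(89)/89, M = 0, N = 315*sqrt(89)/712

f = 63/8, f' = -4, f'' = 4, h' = 5/2, h'' = 0
E = 89/4, F = 0, G = 3969/64; answer radicand W^2 = 89/4
unnormalised second-form numerators: l = -10, m = 0, n = 315/16; L = l/sqrt(89/4), and similarly M = m/sqrt(W^2), N = n/sqrt(W^2)


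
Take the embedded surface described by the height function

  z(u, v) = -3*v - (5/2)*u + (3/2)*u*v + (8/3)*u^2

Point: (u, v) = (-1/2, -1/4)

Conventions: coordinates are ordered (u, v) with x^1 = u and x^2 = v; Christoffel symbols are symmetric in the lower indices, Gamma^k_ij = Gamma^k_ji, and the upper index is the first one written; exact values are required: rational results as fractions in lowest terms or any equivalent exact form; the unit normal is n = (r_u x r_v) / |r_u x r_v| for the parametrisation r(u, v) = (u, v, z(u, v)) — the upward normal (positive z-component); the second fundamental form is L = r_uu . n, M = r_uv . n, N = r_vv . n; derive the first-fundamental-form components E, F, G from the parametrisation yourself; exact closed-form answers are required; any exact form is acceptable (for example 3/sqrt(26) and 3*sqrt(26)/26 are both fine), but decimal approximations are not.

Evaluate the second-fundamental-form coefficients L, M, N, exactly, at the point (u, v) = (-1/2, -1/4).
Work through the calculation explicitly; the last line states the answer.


z_u = -133/24, z_v = -15/4, z_uu = 16/3, z_uv = 3/2, z_vv = 0
E = 18265/576, F = 665/32, G = 241/16; answer radicand W^2 = 26365/576
unnormalised second-form numerators: l = 16/3, m = 3/2, n = 0; L = l/sqrt(26365/576), and similarly M = m/sqrt(W^2), N = n/sqrt(W^2)

Answer: L = 128*sqrt(26365)/26365, M = 36*sqrt(26365)/26365, N = 0


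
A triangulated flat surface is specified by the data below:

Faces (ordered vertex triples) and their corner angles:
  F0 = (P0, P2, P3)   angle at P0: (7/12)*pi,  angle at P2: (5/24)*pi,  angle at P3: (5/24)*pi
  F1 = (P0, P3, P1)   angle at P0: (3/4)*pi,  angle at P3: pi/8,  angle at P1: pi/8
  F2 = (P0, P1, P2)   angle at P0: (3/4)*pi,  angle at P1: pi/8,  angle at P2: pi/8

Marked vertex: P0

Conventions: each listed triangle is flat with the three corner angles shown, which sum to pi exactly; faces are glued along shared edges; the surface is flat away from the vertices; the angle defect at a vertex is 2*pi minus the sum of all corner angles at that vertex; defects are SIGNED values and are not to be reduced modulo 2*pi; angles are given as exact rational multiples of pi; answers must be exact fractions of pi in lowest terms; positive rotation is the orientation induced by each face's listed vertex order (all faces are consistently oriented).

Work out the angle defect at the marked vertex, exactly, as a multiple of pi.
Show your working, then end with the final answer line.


Sum of corner angles at P0: (25/12)*pi
defect = 2*pi - (25/12)*pi

Answer: defect(P0) = -pi/12


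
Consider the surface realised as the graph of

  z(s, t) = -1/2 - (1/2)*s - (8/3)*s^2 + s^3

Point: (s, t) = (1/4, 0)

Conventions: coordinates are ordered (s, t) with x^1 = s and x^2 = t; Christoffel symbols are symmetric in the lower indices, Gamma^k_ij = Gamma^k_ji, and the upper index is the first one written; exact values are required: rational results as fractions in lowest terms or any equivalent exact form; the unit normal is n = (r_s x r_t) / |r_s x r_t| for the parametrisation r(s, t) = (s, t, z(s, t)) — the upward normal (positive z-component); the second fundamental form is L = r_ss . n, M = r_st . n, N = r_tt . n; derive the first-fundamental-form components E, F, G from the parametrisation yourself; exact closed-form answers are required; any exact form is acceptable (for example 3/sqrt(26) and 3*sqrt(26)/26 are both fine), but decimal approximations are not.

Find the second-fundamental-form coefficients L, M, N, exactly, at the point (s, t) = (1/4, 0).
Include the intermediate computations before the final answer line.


z_s = -79/48, z_t = 0, z_ss = -23/6, z_st = 0, z_tt = 0
E = 8545/2304, F = 0, G = 1; answer radicand W^2 = 8545/2304
unnormalised second-form numerators: l = -23/6, m = 0, n = 0; L = l/sqrt(8545/2304), and similarly M = m/sqrt(W^2), N = n/sqrt(W^2)

Answer: L = -184*sqrt(8545)/8545, M = 0, N = 0


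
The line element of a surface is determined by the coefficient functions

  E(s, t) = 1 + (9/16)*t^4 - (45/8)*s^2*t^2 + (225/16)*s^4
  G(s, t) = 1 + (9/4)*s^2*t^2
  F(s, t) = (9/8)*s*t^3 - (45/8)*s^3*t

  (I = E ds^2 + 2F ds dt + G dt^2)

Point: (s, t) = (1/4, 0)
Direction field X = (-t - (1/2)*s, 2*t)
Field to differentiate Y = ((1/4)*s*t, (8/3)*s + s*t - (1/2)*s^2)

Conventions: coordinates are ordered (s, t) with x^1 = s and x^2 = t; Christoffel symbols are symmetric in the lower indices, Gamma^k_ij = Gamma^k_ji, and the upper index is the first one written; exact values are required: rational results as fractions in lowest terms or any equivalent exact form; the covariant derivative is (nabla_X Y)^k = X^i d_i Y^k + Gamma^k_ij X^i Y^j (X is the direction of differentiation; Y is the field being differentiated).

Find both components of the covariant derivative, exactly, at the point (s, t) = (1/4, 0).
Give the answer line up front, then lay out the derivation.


Answer: (nabla_X Y)^s = 0, (nabla_X Y)^t = -29/96

E = 4321/4096, F = 0, G = 1 at the point
E_s = 225/256, E_t = 0, F_s = 0, F_t = -45/512, G_s = 0, G_t = 0
EG - F^2 = 4321/4096;  g^inv = (4096/4321) * [[1, 0], [0, 4321/4096]]
first-kind symbols [ij,l] = (1/2)(d_i g_jl + d_j g_il - d_l g_ij): [ss,s] = E_s/2 = 225/512, [ss,t] = F_s - E_t/2 = 0, [st,s] = E_t/2 = 0, [st,t] = G_s/2 = 0, [tt,s] = F_t - G_s/2 = -45/512, [tt,t] = G_t/2 = 0
Gamma^s_ij = (G*[ij,s] - F*[ij,t])/(EG - F^2), Gamma^t_ij = (E*[ij,t] - F*[ij,s])/(EG - F^2)
Gamma_sss = 1800/4321, Gamma_sst = 0, Gamma_stt = -360/4321, Gamma_tss = 0, Gamma_tst = 0, Gamma_ttt = 0
X = (-1/8, 0), Y = (0, 61/96) at the point


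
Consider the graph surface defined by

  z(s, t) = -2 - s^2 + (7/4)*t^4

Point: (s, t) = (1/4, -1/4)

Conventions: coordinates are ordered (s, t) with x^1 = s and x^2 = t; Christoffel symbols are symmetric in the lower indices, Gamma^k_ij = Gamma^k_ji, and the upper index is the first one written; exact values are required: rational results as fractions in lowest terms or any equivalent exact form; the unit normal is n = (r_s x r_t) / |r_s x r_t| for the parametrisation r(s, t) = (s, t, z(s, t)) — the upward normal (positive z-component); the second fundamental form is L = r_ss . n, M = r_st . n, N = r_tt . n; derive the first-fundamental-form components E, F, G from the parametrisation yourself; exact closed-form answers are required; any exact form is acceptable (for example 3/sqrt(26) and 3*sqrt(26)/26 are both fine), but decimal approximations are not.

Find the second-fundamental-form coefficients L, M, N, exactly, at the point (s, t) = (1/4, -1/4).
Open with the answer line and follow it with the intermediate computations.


Answer: L = -128*sqrt(5169)/5169, M = 0, N = 28*sqrt(5169)/1723

z_s = -1/2, z_t = -7/64, z_ss = -2, z_st = 0, z_tt = 21/16
E = 5/4, F = 7/128, G = 4145/4096; answer radicand W^2 = 5169/4096
unnormalised second-form numerators: l = -2, m = 0, n = 21/16; L = l/sqrt(5169/4096), and similarly M = m/sqrt(W^2), N = n/sqrt(W^2)


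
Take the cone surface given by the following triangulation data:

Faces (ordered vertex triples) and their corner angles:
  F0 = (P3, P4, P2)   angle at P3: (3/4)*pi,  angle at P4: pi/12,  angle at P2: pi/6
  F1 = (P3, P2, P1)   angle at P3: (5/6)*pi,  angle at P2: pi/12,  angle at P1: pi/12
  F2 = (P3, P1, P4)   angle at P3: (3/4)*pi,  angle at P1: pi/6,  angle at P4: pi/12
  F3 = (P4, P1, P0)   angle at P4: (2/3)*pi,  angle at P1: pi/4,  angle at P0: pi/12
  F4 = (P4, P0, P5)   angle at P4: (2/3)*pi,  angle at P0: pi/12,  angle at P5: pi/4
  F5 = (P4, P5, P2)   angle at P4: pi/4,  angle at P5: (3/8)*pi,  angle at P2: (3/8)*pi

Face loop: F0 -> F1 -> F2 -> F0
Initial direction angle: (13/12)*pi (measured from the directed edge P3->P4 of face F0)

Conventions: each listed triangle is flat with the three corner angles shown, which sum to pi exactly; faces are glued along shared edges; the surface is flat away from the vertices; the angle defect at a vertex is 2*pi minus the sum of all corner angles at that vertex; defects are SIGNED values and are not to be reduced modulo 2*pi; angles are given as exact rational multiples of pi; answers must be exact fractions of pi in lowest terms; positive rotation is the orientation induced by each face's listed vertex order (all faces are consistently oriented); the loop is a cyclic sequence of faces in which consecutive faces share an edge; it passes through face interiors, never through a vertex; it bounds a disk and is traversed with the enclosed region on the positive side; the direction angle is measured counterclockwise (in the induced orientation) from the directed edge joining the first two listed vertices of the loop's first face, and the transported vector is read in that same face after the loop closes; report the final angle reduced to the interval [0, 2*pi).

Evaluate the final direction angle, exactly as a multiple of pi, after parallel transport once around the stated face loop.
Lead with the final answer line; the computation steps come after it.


Answer: final direction angle = (3/4)*pi

enclosed vertex P3: corner angles sum to (7/3)*pi, defect = 2*pi - (7/3)*pi = -pi/3
holonomy = initial angle + sum of enclosed defects (mod 2*pi), positive in the induced orientation
final angle = (13/12)*pi - pi/3 = (3/4)*pi (mod 2*pi)


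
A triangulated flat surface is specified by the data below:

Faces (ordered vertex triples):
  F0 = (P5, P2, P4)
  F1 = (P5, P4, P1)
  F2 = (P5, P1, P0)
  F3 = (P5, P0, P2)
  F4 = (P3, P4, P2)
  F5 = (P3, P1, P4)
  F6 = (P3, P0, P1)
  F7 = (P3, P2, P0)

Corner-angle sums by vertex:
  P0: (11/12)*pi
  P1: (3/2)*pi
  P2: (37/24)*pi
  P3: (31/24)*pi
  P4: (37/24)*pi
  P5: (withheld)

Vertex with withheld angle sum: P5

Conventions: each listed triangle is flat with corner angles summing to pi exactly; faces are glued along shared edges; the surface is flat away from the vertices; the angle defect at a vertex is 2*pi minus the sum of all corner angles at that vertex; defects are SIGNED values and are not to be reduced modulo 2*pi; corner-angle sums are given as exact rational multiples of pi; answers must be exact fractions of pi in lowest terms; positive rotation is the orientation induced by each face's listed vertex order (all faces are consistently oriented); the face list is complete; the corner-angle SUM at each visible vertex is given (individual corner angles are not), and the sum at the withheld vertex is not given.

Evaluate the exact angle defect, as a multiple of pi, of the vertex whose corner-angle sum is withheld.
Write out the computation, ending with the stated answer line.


V = 6, E = 12, F = 8; chi = V - E + F = 2
Gauss-Bonnet: total defect = 2*pi*chi = 4*pi; visible defects sum to (77/24)*pi

Answer: defect(P5) = (19/24)*pi


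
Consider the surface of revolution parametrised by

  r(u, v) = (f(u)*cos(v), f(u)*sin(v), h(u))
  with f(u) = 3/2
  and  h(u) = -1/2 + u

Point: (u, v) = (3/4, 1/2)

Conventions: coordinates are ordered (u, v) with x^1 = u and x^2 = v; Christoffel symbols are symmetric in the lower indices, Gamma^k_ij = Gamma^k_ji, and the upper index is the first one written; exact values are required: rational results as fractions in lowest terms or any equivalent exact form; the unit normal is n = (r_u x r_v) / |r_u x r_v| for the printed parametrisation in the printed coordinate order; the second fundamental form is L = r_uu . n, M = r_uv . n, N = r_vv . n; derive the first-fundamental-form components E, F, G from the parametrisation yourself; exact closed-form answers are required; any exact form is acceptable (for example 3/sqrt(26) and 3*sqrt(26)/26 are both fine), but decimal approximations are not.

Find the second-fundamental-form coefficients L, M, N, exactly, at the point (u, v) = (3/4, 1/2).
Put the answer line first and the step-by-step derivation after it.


Answer: L = 0, M = 0, N = 3/2

f = 3/2, f' = 0, f'' = 0, h' = 1, h'' = 0
E = 1, F = 0, G = 9/4; answer radicand W^2 = 1
unnormalised second-form numerators: l = 0, m = 0, n = 3/2; L = l/sqrt(1), and similarly M = m/sqrt(W^2), N = n/sqrt(W^2)


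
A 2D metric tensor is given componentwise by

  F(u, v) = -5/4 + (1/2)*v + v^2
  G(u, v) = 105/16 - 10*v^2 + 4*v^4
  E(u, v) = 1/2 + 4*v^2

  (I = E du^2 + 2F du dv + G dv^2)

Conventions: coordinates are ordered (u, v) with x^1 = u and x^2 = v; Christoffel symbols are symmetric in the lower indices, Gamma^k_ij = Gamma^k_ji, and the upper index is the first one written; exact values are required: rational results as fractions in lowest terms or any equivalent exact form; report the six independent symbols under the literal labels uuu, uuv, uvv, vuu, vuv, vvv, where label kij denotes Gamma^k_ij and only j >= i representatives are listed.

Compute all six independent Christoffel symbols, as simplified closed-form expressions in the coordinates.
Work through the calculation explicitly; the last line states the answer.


E = 1/2 + 4*v^2; F = -5/4 + (1/2)*v + v^2; G = 105/16 - 10*v^2 + 4*v^4
Gamma^k_ij = (1/2) g^{kl} (d_i g_jl + d_j g_il - d_l g_ij), with g^inv = (1/(EG-F^2)) [[G, -F], [-F, E]]
first partials: E_u = 0, E_v = 8*v, F_u = 0, F_v = 1/2 + 2*v, G_u = 0, G_v = -20*v + 16*v^3
D = EG - F^2 = 55/32 + (5/4)*v + (47/2)*v^2 - v^3 - 39*v^4 + 16*v^6
expanded: Gamma^u_uu = (G E_u - 2F F_u + F E_v)/(2D), Gamma^u_uv = (G E_v - F G_u)/(2D), Gamma^u_vv = (2G F_v - G G_u - F G_v)/(2D), Gamma^v_uu = (2E F_u - E E_v - F E_u)/(2D), Gamma^v_uv = (E G_u - F E_v)/(2D), Gamma^v_vv = (E G_v - 2F F_v + F G_u)/(2D); substitute and cancel common factors

Answer: Gamma_uuu = (128*v^3 + 64*v^2 - 160*v)/(512*v^6 - 1248*v^4 - 32*v^3 + 752*v^2 + 40*v + 55), Gamma_uuv = (512*v^5 - 1280*v^3 + 840*v)/(512*v^6 - 1248*v^4 - 32*v^3 + 752*v^2 + 40*v + 55), Gamma_uvv = (-64*v^4 + 20*v + 105)/(512*v^6 - 1248*v^4 - 32*v^3 + 752*v^2 + 40*v + 55), Gamma_vuu = (-512*v^3 - 64*v)/(512*v^6 - 1248*v^4 - 32*v^3 + 752*v^2 + 40*v + 55), Gamma_vuv = (-128*v^3 - 64*v^2 + 160*v)/(512*v^6 - 1248*v^4 - 32*v^3 + 752*v^2 + 40*v + 55), Gamma_vvv = (1024*v^5 - 1216*v^3 - 48*v^2 - 88*v + 20)/(512*v^6 - 1248*v^4 - 32*v^3 + 752*v^2 + 40*v + 55)


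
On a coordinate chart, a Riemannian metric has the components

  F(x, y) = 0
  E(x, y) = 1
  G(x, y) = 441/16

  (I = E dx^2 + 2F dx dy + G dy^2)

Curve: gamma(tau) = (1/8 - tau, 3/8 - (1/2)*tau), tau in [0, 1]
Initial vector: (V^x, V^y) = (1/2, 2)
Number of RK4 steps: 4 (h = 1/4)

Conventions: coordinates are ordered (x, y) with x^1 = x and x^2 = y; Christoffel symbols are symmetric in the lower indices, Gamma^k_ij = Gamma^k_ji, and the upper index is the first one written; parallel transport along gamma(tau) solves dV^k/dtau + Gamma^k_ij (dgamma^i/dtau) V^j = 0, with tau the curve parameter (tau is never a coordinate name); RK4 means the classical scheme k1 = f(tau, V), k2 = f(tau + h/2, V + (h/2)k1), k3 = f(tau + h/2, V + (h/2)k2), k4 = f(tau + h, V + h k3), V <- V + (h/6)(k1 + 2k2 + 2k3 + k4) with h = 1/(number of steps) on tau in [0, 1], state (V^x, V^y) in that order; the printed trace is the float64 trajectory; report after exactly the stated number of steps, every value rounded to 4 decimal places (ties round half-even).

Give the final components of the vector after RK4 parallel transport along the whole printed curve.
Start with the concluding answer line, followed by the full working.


Answer: V^x = 0.5000, V^y = 2.0000

gamma'(tau) = (-1, -1/2); f(tau, V)^k = -Gamma^k_ij(gamma(tau)) gamma'^i(tau) V^j; h = 1/4; intermediate values shown to 6 dp
curve data and Christoffel symbols at the stage parameters:
  tau = 0.000000: gamma = (0.125000, 0.375000), gamma' = (-1.000000, -0.500000); Gamma_xxx = 0.000000, Gamma_xxy = 0.000000, Gamma_xyy = 0.000000, Gamma_yxx = 0.000000, Gamma_yxy = 0.000000, Gamma_yyy = 0.000000
  tau = 0.125000: gamma = (0.000000, 0.312500), gamma' = (-1.000000, -0.500000); Gamma_xxx = 0.000000, Gamma_xxy = 0.000000, Gamma_xyy = 0.000000, Gamma_yxx = 0.000000, Gamma_yxy = 0.000000, Gamma_yyy = 0.000000
  tau = 0.250000: gamma = (-0.125000, 0.250000), gamma' = (-1.000000, -0.500000); Gamma_xxx = 0.000000, Gamma_xxy = 0.000000, Gamma_xyy = 0.000000, Gamma_yxx = 0.000000, Gamma_yxy = 0.000000, Gamma_yyy = 0.000000
  tau = 0.375000: gamma = (-0.250000, 0.187500), gamma' = (-1.000000, -0.500000); Gamma_xxx = 0.000000, Gamma_xxy = 0.000000, Gamma_xyy = 0.000000, Gamma_yxx = 0.000000, Gamma_yxy = 0.000000, Gamma_yyy = 0.000000
  tau = 0.500000: gamma = (-0.375000, 0.125000), gamma' = (-1.000000, -0.500000); Gamma_xxx = 0.000000, Gamma_xxy = 0.000000, Gamma_xyy = 0.000000, Gamma_yxx = 0.000000, Gamma_yxy = 0.000000, Gamma_yyy = 0.000000
  tau = 0.625000: gamma = (-0.500000, 0.062500), gamma' = (-1.000000, -0.500000); Gamma_xxx = 0.000000, Gamma_xxy = 0.000000, Gamma_xyy = 0.000000, Gamma_yxx = 0.000000, Gamma_yxy = 0.000000, Gamma_yyy = 0.000000
  tau = 0.750000: gamma = (-0.625000, 0.000000), gamma' = (-1.000000, -0.500000); Gamma_xxx = 0.000000, Gamma_xxy = 0.000000, Gamma_xyy = 0.000000, Gamma_yxx = 0.000000, Gamma_yxy = 0.000000, Gamma_yyy = 0.000000
  tau = 0.875000: gamma = (-0.750000, -0.062500), gamma' = (-1.000000, -0.500000); Gamma_xxx = 0.000000, Gamma_xxy = 0.000000, Gamma_xyy = 0.000000, Gamma_yxx = 0.000000, Gamma_yxy = 0.000000, Gamma_yyy = 0.000000
  tau = 1.000000: gamma = (-0.875000, -0.125000), gamma' = (-1.000000, -0.500000); Gamma_xxx = 0.000000, Gamma_xxy = 0.000000, Gamma_xyy = 0.000000, Gamma_yxx = 0.000000, Gamma_yxy = 0.000000, Gamma_yyy = 0.000000
step 0: V^x = 0.5000, V^y = 2.0000
step 1: k1 = (0.000000, 0.000000), k2 = (0.000000, 0.000000), k3 = (0.000000, 0.000000), k4 = (0.000000, 0.000000); V <- V + (h/6)(k1 + 2k2 + 2k3 + k4): V^x = 0.5000, V^y = 2.0000
step 2: k1 = (0.000000, 0.000000), k2 = (0.000000, 0.000000), k3 = (0.000000, 0.000000), k4 = (0.000000, 0.000000); V <- V + (h/6)(k1 + 2k2 + 2k3 + k4): V^x = 0.5000, V^y = 2.0000
step 3: k1 = (0.000000, 0.000000), k2 = (0.000000, 0.000000), k3 = (0.000000, 0.000000), k4 = (0.000000, 0.000000); V <- V + (h/6)(k1 + 2k2 + 2k3 + k4): V^x = 0.5000, V^y = 2.0000
step 4: k1 = (0.000000, 0.000000), k2 = (0.000000, 0.000000), k3 = (0.000000, 0.000000), k4 = (0.000000, 0.000000); V <- V + (h/6)(k1 + 2k2 + 2k3 + k4): V^x = 0.5000, V^y = 2.0000


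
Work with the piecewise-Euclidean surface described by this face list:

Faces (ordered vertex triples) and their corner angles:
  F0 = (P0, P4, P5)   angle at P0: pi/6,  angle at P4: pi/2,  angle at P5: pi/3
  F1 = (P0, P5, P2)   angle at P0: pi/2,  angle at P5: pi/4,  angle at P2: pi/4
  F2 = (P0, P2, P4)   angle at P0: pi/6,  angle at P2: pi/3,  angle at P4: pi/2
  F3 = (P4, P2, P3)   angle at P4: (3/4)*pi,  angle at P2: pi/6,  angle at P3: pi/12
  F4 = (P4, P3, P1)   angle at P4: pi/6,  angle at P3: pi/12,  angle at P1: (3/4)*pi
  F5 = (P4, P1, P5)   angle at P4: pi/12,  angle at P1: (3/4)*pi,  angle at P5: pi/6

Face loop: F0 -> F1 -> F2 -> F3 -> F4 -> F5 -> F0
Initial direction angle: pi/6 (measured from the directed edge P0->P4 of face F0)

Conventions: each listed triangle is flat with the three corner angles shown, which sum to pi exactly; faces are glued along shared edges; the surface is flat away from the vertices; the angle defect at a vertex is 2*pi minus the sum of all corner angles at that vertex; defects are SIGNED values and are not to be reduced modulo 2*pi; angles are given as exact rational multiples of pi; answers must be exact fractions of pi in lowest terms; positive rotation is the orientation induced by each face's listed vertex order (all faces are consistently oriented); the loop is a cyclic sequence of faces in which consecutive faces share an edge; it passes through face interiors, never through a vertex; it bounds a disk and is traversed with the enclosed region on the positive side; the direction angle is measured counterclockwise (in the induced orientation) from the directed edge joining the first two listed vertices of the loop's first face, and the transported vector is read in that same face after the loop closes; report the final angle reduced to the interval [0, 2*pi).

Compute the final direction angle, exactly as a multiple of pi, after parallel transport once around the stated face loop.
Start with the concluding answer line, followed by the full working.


Answer: final direction angle = (4/3)*pi

enclosed vertex P0: corner angles sum to (5/6)*pi, defect = 2*pi - (5/6)*pi = (7/6)*pi
enclosed vertex P4: corner angles sum to 2*pi, defect = 2*pi - 2*pi = 0
adding the enclosed defects to the starting angle (mod 2*pi, induced orientation) gives the holonomy
final angle = pi/6 + (7/6)*pi = (4/3)*pi (mod 2*pi)


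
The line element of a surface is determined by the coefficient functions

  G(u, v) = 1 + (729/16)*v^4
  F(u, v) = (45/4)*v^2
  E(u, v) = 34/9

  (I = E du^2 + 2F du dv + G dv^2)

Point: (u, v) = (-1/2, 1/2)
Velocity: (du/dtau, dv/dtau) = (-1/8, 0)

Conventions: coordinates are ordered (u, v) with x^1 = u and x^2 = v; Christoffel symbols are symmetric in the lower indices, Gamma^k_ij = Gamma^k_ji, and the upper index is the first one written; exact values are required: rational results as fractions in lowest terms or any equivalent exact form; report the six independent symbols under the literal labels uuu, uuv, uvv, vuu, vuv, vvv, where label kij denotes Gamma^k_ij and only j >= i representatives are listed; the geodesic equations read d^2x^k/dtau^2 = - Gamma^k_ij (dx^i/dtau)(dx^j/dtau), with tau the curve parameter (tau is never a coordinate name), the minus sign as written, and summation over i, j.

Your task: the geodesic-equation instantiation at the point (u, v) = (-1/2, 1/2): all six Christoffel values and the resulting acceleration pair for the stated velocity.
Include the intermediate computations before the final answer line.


E = 34/9, F = 45/16, G = 985/256 at the point
E_u = 0, E_v = 0, F_u = 0, F_v = 45/4, G_u = 0, G_v = 729/32
EG - F^2 = 15265/2304;  g^inv = (2304/15265) * [[985/256, -45/16], [-45/16, 34/9]]
first-kind symbols [ij,l] = (1/2)(d_i g_jl + d_j g_il - d_l g_ij): [uu,u] = E_u/2 = 0, [uu,v] = F_u - E_v/2 = 0, [uv,u] = E_v/2 = 0, [uv,v] = G_u/2 = 0, [vv,u] = F_v - G_u/2 = 45/4, [vv,v] = G_v/2 = 729/64
Gamma^u_ij = (G*[ij,u] - F*[ij,v])/(EG - F^2), Gamma^v_ij = (E*[ij,v] - F*[ij,u])/(EG - F^2)
Gamma_uuu = 0, Gamma_uuv = 0, Gamma_uvv = 5184/3053, Gamma_vuu = 0, Gamma_vuv = 0, Gamma_vvv = 26244/15265
d^2u/dtau^2 = -(Gamma_uuu*(-1/8)^2 + 2*Gamma_uuv*(-1/8)*(0) + Gamma_uvv*(0)^2) = 0
d^2v/dtau^2 = -(Gamma_vuu*(-1/8)^2 + 2*Gamma_vuv*(-1/8)*(0) + Gamma_vvv*(0)^2) = 0

Answer: Gamma_uuu = 0, Gamma_uuv = 0, Gamma_uvv = 5184/3053, Gamma_vuu = 0, Gamma_vuv = 0, Gamma_vvv = 26244/15265; accelerations (d^2u/dtau^2, d^2v/dtau^2) = (0, 0)


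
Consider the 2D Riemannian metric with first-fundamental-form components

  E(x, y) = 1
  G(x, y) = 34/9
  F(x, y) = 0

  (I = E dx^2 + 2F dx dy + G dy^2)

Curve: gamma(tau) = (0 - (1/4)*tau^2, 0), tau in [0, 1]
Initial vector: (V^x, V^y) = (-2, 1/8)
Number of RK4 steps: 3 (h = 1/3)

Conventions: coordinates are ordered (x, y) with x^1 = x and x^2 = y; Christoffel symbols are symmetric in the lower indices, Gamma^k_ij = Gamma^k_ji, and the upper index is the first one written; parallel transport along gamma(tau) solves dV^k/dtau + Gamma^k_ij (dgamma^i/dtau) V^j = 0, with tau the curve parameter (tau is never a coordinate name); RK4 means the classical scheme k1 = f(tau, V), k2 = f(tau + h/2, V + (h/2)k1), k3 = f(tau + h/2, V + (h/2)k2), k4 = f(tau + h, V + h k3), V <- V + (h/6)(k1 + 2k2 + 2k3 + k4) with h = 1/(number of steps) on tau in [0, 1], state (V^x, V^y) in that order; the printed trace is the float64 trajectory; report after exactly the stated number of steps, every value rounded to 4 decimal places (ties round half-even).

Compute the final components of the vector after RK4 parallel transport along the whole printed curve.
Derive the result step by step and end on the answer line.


gamma'(tau) = (-(1/2)*tau, 0); f(tau, V)^k = -Gamma^k_ij(gamma(tau)) gamma'^i(tau) V^j; h = 1/3; intermediate values shown to 6 dp
curve data and Christoffel symbols at the stage parameters:
  tau = 0.000000: gamma = (0.000000, 0.000000), gamma' = (0.000000, 0.000000); Gamma_xxx = 0.000000, Gamma_xxy = 0.000000, Gamma_xyy = 0.000000, Gamma_yxx = 0.000000, Gamma_yxy = 0.000000, Gamma_yyy = 0.000000
  tau = 0.166667: gamma = (-0.006944, 0.000000), gamma' = (-0.083333, 0.000000); Gamma_xxx = 0.000000, Gamma_xxy = 0.000000, Gamma_xyy = 0.000000, Gamma_yxx = 0.000000, Gamma_yxy = 0.000000, Gamma_yyy = 0.000000
  tau = 0.333333: gamma = (-0.027778, 0.000000), gamma' = (-0.166667, 0.000000); Gamma_xxx = 0.000000, Gamma_xxy = 0.000000, Gamma_xyy = 0.000000, Gamma_yxx = 0.000000, Gamma_yxy = 0.000000, Gamma_yyy = 0.000000
  tau = 0.500000: gamma = (-0.062500, 0.000000), gamma' = (-0.250000, 0.000000); Gamma_xxx = 0.000000, Gamma_xxy = 0.000000, Gamma_xyy = 0.000000, Gamma_yxx = 0.000000, Gamma_yxy = 0.000000, Gamma_yyy = 0.000000
  tau = 0.666667: gamma = (-0.111111, 0.000000), gamma' = (-0.333333, 0.000000); Gamma_xxx = 0.000000, Gamma_xxy = 0.000000, Gamma_xyy = 0.000000, Gamma_yxx = 0.000000, Gamma_yxy = 0.000000, Gamma_yyy = 0.000000
  tau = 0.833333: gamma = (-0.173611, 0.000000), gamma' = (-0.416667, 0.000000); Gamma_xxx = 0.000000, Gamma_xxy = 0.000000, Gamma_xyy = 0.000000, Gamma_yxx = 0.000000, Gamma_yxy = 0.000000, Gamma_yyy = 0.000000
  tau = 1.000000: gamma = (-0.250000, 0.000000), gamma' = (-0.500000, 0.000000); Gamma_xxx = 0.000000, Gamma_xxy = 0.000000, Gamma_xyy = 0.000000, Gamma_yxx = 0.000000, Gamma_yxy = 0.000000, Gamma_yyy = 0.000000
step 0: V^x = -2.0000, V^y = 0.1250
step 1: k1 = (0.000000, 0.000000), k2 = (0.000000, 0.000000), k3 = (0.000000, 0.000000), k4 = (0.000000, 0.000000); V <- V + (h/6)(k1 + 2k2 + 2k3 + k4): V^x = -2.0000, V^y = 0.1250
step 2: k1 = (0.000000, 0.000000), k2 = (0.000000, 0.000000), k3 = (0.000000, 0.000000), k4 = (0.000000, 0.000000); V <- V + (h/6)(k1 + 2k2 + 2k3 + k4): V^x = -2.0000, V^y = 0.1250
step 3: k1 = (0.000000, 0.000000), k2 = (0.000000, 0.000000), k3 = (0.000000, 0.000000), k4 = (0.000000, 0.000000); V <- V + (h/6)(k1 + 2k2 + 2k3 + k4): V^x = -2.0000, V^y = 0.1250

Answer: V^x = -2.0000, V^y = 0.1250


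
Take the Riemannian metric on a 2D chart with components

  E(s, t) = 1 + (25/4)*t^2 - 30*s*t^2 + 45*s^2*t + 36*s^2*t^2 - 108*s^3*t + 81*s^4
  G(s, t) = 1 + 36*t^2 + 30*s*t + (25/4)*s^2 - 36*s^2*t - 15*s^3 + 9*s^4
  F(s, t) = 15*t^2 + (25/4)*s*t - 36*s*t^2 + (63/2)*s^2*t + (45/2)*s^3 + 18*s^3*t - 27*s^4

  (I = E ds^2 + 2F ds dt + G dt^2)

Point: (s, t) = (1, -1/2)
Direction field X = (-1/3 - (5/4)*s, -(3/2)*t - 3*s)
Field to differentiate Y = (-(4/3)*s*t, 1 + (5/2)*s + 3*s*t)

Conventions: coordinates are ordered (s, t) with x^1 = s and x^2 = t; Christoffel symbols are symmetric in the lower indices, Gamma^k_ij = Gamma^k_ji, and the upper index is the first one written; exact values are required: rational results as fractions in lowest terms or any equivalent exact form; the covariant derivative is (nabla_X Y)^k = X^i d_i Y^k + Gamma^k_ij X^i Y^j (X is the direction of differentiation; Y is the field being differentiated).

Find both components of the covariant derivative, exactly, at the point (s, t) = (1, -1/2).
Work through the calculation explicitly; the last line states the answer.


E = 1865/16, F = -301/8, G = 53/4 at the point
E_s = 903/2, E_t = -301/4, F_s = -889/8, F_t = 307/4, G_s = 49/2, G_t = -42
EG - F^2 = 2061/16;  g^inv = (16/2061) * [[53/4, 301/8], [301/8, 1865/16]]
first-kind symbols [ij,l] = (1/2)(d_i g_jl + d_j g_il - d_l g_ij): [ss,s] = E_s/2 = 903/4, [ss,t] = F_s - E_t/2 = -147/2, [st,s] = E_t/2 = -301/8, [st,t] = G_s/2 = 49/4, [tt,s] = F_t - G_s/2 = 129/2, [tt,t] = G_t/2 = -21
Gamma^s_ij = (G*[ij,s] - F*[ij,t])/(EG - F^2), Gamma^t_ij = (E*[ij,t] - F*[ij,s])/(EG - F^2)
Gamma_sss = 1204/687, Gamma_sst = -602/2061, Gamma_stt = 344/687, Gamma_tss = -392/687, Gamma_tst = 196/2061, Gamma_ttt = -112/687
X = (-19/12, -9/4), Y = (2/3, 2) at the point

Answer: (nabla_X Y)^s = -9839/12366, (nabla_X Y)^t = -46009/6183


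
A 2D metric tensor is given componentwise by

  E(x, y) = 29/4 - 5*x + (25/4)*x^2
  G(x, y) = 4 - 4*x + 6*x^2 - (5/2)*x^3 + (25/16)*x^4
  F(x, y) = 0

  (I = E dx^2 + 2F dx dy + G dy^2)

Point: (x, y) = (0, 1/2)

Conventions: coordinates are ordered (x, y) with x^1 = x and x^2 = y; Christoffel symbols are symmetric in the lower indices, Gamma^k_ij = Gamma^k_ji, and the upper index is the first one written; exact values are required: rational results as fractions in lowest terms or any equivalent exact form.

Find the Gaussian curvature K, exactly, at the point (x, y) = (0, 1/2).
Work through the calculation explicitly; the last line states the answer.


E = 29/4, F = 0, G = 4, EG - F^2 = 29 at the point
E_x = -5, E_y = 0, F_x = 0, F_y = 0, G_x = -4, G_y = 0
E_yy = 0, F_xy = 0, G_xx = 12
Using the Brioschi determinant formula for K from the metric derivatives:
M1 = [[-E_yy/2 + F_xy - G_xx/2, E_x/2, F_x - E_y/2], [F_y - G_x/2, E, F], [G_y/2, F, G]] = [[-6, -5/2, 0], [2, 29/4, 0], [0, 0, 4]]; det M1 = -154
M2 = [[0, E_y/2, G_x/2], [E_y/2, E, F], [G_x/2, F, G]] = [[0, 0, -2], [0, 29/4, 0], [-2, 0, 4]]; det M2 = -29
det M1 - det M2 = -125; K = -125 / (29)^2 = -125/841

Answer: K = -125/841
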